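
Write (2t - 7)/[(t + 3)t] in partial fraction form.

At t=-3: α = (2·(-3) - 7)/(-3 - 0) = 13/3. At t=0: β = (2·0 - 7)/(0 + 3) = -7/3
Result: (13/3)/(t + 3) - (7/3)/t


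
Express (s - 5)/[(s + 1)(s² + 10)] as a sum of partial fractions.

At s=-1: A = (1·(-1) - 5)/((-1)² + 10) = -6/11. B = -A = 6/11, C = 1 - (-1)·A = 5/11
Result: (-6/11)/(s + 1) + ((6/11)s + 5/11)/(s² + 10)


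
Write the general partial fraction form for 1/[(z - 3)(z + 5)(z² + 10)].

Two linear + quadratic: A/(z - 3) + B/(z + 5) + (Cz + D)/(z² + 10)


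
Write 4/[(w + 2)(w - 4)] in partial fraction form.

4/(w + 2)(w - 4) = P/(w + 2) + Q/(w - 4). P = 4/(-2 - 4) = -2/3, Q = 4/(4 + 2) = 2/3
Result: (-2/3)/(w + 2) + (2/3)/(w - 4)


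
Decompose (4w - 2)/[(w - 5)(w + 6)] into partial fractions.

At w=5: P = (4·5 - 2)/(5 + 6) = 18/11. At w=-6: Q = (4·(-6) - 2)/(-6 - 5) = 26/11
Result: (18/11)/(w - 5) + (26/11)/(w + 6)


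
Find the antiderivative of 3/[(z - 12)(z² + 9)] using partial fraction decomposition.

Cover-up at z=12: α = 3/(12²+9) = 1/51. Coeff matching: β = -1/51, γ = -4/17. Decomposition: (1/51)/(z - 12) - ((1/51)z + 4/17)/(z² + 9). Integrate: linear → ln, quadratic → (1/2)ln + arctan: (1/51) ln|(z - 12)| - (1/102) ln(z² + 9) - (4/51) arctan(z/3) + C


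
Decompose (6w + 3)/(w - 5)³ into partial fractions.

(6w + 3) = P(w - 5)² + Q(w - 5) + R. At w = 5: R = 6·5 + 3 = 33. Coefficients: P = 0, Q = 6
Result: 6/(w - 5)² + 33/(w - 5)³


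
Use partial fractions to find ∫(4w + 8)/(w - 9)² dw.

Decompose: A = 4, B = 4·9 + 8 = 44, so (4w + 8)/(w - 9)² = 4/(w - 9) + 44/(w - 9)². Integrate: ∫ A/(w - 9) dw = 4 ln|(w - 9)|; ∫ B/(w - 9)² dw = -44/(w - 9). Sum: 4 ln|(w - 9)| - 44/(w - 9) + C


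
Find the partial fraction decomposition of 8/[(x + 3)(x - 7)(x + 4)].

Using cover-up method: P = -4/5, Q = 4/55, R = 8/11
Result: (-4/5)/(x + 3) + (4/55)/(x - 7) + (8/11)/(x + 4)


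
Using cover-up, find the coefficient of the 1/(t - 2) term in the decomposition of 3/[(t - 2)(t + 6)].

Cover (t - 2), set t=2: 3/((t + 6) at t=2) = 3/(8) = 3/8


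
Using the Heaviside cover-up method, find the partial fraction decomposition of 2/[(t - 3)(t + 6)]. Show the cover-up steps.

Cover (t - 3): set t=3, get A = 2/(3 + 6) = 2/9. Cover (t + 6): set t=-6, get B = 2/(-6 - 3) = -2/9.
Result: (2/9)/(t - 3) - (2/9)/(t + 6)


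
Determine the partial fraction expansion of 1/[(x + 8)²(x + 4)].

Cover-up at x=-4: C = 1/(-4 + 8)² = 1/16. Cover-up at x=-8: B = 1/(-8 + 4) = -1/4. Comparing x² coeff: A = -C = -1/16
Result: (-1/16)/(x + 8) - (1/4)/(x + 8)² + (1/16)/(x + 4)


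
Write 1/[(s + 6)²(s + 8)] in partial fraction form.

Cover-up at s=-8: γ = 1/(-8 + 6)² = 1/4. Cover-up at s=-6: β = 1/(-6 + 8) = 1/2. Comparing s² coeff: α = -γ = -1/4
Result: (-1/4)/(s + 6) + (1/2)/(s + 6)² + (1/4)/(s + 8)


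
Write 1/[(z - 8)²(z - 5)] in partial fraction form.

Cover-up at z=5: C = 1/(5 - 8)² = 1/9. Cover-up at z=8: B = 1/(8 - 5) = 1/3. Comparing z² coeff: A = -C = -1/9
Result: (-1/9)/(z - 8) + (1/3)/(z - 8)² + (1/9)/(z - 5)


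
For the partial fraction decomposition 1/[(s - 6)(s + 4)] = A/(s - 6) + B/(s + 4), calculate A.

Cover-up at s = 6: A = 1/(6 + 4) = 1/10


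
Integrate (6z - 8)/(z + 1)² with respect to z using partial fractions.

Decompose: A = 6, B = 6·(-1) - 8 = -14, so (6z - 8)/(z + 1)² = 6/(z + 1) - 14/(z + 1)². Integrate: ∫ A/(z + 1) dz = 6 ln|(z + 1)|; ∫ B/(z + 1)² dz = 14/(z + 1). Sum: 6 ln|(z + 1)| + 14/(z + 1) + C


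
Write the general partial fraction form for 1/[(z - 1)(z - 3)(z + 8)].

Three distinct linear factors: P/(z - 1) + Q/(z - 3) + R/(z + 8)


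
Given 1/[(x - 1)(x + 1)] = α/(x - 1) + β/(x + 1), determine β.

Cover-up at x = -1: β = 1/(-1 - 1) = -1/2


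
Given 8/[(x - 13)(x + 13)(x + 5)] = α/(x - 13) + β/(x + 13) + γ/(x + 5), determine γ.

Cover-up at x = -5: γ = 8/[(-5 - 13)(-5 + 13)] = 8/[(-18)(8)] = -8/144 = -1/18


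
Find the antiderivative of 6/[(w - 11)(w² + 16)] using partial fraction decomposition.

Cover-up at w=11: α = 6/(11²+16) = 6/137. Coeff matching: β = -6/137, γ = -66/137. Decomposition: (6/137)/(w - 11) - ((6/137)w + 66/137)/(w² + 16). Integrate: linear → ln, quadratic → (1/2)ln + arctan: (6/137) ln|(w - 11)| - (3/137) ln(w² + 16) - (33/274) arctan(w/4) + C


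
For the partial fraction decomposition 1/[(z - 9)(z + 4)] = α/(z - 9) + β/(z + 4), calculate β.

Cover-up at z = -4: β = 1/(-4 - 9) = -1/13


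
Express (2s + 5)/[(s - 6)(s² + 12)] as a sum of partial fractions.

At s=6: P = (2·6 + 5)/(6² + 12) = 17/48. Q = -P = -17/48, R = 2 - 6·P = -1/8
Result: (17/48)/(s - 6) - ((17/48)s + 1/8)/(s² + 12)


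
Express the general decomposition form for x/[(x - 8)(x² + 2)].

Linear + irreducible quadratic: α/(x - 8) + (βx + γ)/(x² + 2)


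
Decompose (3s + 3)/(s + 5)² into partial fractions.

(3s + 3) = α(s + 5) + β. At s = -5: β = 3·(-5) + 3 = -12. Coeff of s: α = 3
Result: 3/(s + 5) - 12/(s + 5)²


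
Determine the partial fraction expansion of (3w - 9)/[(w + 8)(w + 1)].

At w=-8: A = (3·(-8) - 9)/(-8 + 1) = 33/7. At w=-1: B = (3·(-1) - 9)/(-1 + 8) = -12/7
Result: (33/7)/(w + 8) - (12/7)/(w + 1)


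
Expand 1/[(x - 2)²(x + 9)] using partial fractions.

Cover-up at x=-9: C = 1/(-9 - 2)² = 1/121. Cover-up at x=2: B = 1/(2 + 9) = 1/11. Comparing x² coeff: A = -C = -1/121
Result: (-1/121)/(x - 2) + (1/11)/(x - 2)² + (1/121)/(x + 9)


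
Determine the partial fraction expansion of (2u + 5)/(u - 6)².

(2u + 5) = P(u - 6) + Q. At u = 6: Q = 2·6 + 5 = 17. Coeff of u: P = 2
Result: 2/(u - 6) + 17/(u - 6)²


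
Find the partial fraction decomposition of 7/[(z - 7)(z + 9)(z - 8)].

Using cover-up method: P = -7/16, Q = 7/272, R = 7/17
Result: (-7/16)/(z - 7) + (7/272)/(z + 9) + (7/17)/(z - 8)


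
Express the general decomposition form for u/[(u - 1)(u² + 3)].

Linear + irreducible quadratic: P/(u - 1) + (Qu + R)/(u² + 3)


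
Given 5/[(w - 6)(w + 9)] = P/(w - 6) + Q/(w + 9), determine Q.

Cover-up at w = -9: Q = 5/(-9 - 6) = -5/15 = -1/3


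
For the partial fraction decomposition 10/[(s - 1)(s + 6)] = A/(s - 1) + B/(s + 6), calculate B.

Cover-up at s = -6: B = 10/(-6 - 1) = -10/7


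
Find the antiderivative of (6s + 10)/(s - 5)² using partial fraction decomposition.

Decompose: P = 6, Q = 6·5 + 10 = 40, so (6s + 10)/(s - 5)² = 6/(s - 5) + 40/(s - 5)². Integrate: ∫ P/(s - 5) ds = 6 ln|(s - 5)|; ∫ Q/(s - 5)² ds = -40/(s - 5). Sum: 6 ln|(s - 5)| - 40/(s - 5) + C


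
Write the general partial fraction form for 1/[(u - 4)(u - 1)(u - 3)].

Three distinct linear factors: P/(u - 4) + Q/(u - 1) + R/(u - 3)


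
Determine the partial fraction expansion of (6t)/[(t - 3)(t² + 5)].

At t=3: P = (6·3 + 0)/(3² + 5) = 9/7. Q = -P = -9/7, R = 6 - 3·P = 15/7
Result: (9/7)/(t - 3) - ((9/7)t - 15/7)/(t² + 5)


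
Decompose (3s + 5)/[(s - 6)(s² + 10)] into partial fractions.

At s=6: A = (3·6 + 5)/(6² + 10) = 1/2. B = -A = -1/2, C = 3 - 6·A = 0
Result: (1/2)/(s - 6) - ((1/2)s)/(s² + 10)


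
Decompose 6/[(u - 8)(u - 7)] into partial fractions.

6/(u - 8)(u - 7) = α/(u - 8) + β/(u - 7). α = 6/(8 - 7) = 6, β = 6/(7 - 8) = -6
Result: 6/(u - 8) - 6/(u - 7)


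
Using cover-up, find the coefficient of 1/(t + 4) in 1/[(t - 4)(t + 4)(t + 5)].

Cover (t + 4), set t=-4: 1/[(-4 - 4)(-4 + 5)] = -1/8


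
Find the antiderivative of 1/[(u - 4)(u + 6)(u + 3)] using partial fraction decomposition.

Cover-up: A = 1/70, B = 1/30, C = -1/21. Decomposition: (1/70)/(u - 4) + (1/30)/(u + 6) - (1/21)/(u + 3). Integrate each term: (1/70) ln|(u - 4)| + (1/30) ln|(u + 6)| - (1/21) ln|(u + 3)| + C


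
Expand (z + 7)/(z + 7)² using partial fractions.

(z + 7) = A(z + 7) + B. At z = -7: B = 1·(-7) + 7 = 0. Coeff of z: A = 1
Result: 1/(z + 7)


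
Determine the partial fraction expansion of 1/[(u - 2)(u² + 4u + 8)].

Cover-up at u = 2: α = 1/(2² + 4·2 + 8) = 1/20. Then β = -α = -1/20, γ = -α·(4 + 2) = -3/10
Result: (1/20)/(u - 2) - ((1/20)u + 3/10)/(u² + 4u + 8)


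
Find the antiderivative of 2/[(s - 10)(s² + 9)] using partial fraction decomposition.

Cover-up at s=10: α = 2/(10²+9) = 2/109. Coeff matching: β = -2/109, γ = -20/109. Decomposition: (2/109)/(s - 10) - ((2/109)s + 20/109)/(s² + 9). Integrate: linear → ln, quadratic → (1/2)ln + arctan: (2/109) ln|(s - 10)| - (1/109) ln(s² + 9) - (20/327) arctan(s/3) + C


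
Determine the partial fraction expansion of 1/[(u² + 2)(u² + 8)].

Coefficient matching gives A = C = 0, B = 1/(8-2) = 1/6, D = -B = -1/6
Result: (1/6)/(u² + 2) - (1/6)/(u² + 8)


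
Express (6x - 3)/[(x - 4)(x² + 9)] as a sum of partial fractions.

At x=4: α = (6·4 - 3)/(4² + 9) = 21/25. β = -α = -21/25, γ = 6 - 4·α = 66/25
Result: (21/25)/(x - 4) - ((21/25)x - 66/25)/(x² + 9)


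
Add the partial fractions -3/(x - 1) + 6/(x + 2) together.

Common denominator (x - 1)(x + 2). Numerator: -3(x + 2) + 6(x - 1) = (-3x - 6) + (6x - 6) = 3x - 12
Result: (3x - 12)/[(x - 1)(x + 2)]


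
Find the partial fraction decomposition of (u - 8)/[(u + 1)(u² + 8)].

At u=-1: P = (1·(-1) - 8)/((-1)² + 8) = -1. Q = -P = 1, R = 1 - (-1)·P = 0
Result: -1/(u + 1) + (u)/(u² + 8)


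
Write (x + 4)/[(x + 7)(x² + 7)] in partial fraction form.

At x=-7: A = (1·(-7) + 4)/((-7)² + 7) = -3/56. B = -A = 3/56, C = 1 - (-7)·A = 5/8
Result: (-3/56)/(x + 7) + ((3/56)x + 5/8)/(x² + 7)


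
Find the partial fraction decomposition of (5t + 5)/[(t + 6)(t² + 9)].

At t=-6: A = (5·(-6) + 5)/((-6)² + 9) = -5/9. B = -A = 5/9, C = 5 - (-6)·A = 5/3
Result: (-5/9)/(t + 6) + ((5/9)t + 5/3)/(t² + 9)


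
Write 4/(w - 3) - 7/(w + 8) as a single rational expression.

Common denominator (w - 3)(w + 8). Numerator: 4(w + 8) - 7(w - 3) = (4w + 32) - (7w - 21) = -3w + 53
Result: (-3w + 53)/[(w - 3)(w + 8)]


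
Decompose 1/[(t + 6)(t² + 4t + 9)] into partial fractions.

Cover-up at t = -6: A = 1/((-6)² + 4·(-6) + 9) = 1/21. Then B = -A = -1/21, C = -A·(4 - 6) = 2/21
Result: (1/21)/(t + 6) - ((1/21)t - 2/21)/(t² + 4t + 9)


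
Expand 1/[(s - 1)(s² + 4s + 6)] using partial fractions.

Cover-up at s = 1: A = 1/(1² + 4·1 + 6) = 1/11. Then B = -A = -1/11, C = -A·(4 + 1) = -5/11
Result: (1/11)/(s - 1) - ((1/11)s + 5/11)/(s² + 4s + 6)


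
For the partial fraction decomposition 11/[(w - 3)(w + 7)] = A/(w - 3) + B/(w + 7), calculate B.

Cover-up at w = -7: B = 11/(-7 - 3) = -11/10


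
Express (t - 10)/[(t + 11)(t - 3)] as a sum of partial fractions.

At t=-11: α = (1·(-11) - 10)/(-11 - 3) = 3/2. At t=3: β = (1·3 - 10)/(3 + 11) = -1/2
Result: (3/2)/(t + 11) - (1/2)/(t - 3)


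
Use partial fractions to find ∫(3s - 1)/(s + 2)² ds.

Decompose: α = 3, β = 3·(-2) - 1 = -7, so (3s - 1)/(s + 2)² = 3/(s + 2) - 7/(s + 2)². Integrate: ∫ α/(s + 2) ds = 3 ln|(s + 2)|; ∫ β/(s + 2)² ds = 7/(s + 2). Sum: 3 ln|(s + 2)| + 7/(s + 2) + C


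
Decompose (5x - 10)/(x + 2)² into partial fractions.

(5x - 10) = α(x + 2) + β. At x = -2: β = 5·(-2) - 10 = -20. Coeff of x: α = 5
Result: 5/(x + 2) - 20/(x + 2)²


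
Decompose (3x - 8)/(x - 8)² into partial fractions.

(3x - 8) = A(x - 8) + B. At x = 8: B = 3·8 - 8 = 16. Coeff of x: A = 3
Result: 3/(x - 8) + 16/(x - 8)²


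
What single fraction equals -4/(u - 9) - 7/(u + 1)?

Common denominator (u - 9)(u + 1). Numerator: -4(u + 1) - 7(u - 9) = (-4u - 4) - (7u - 63) = -11u + 59
Result: (-11u + 59)/[(u - 9)(u + 1)]


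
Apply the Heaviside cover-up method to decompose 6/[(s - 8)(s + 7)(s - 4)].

Cover (s - 8), s=8: A = 6/[(8 + 7)(8 - 4)] = 1/10. Cover (s + 7), s=-7: B = 6/[(-7 - 8)(-7 - 4)] = 2/55. Cover (s - 4), s=4: C = 6/[(4 - 8)(4 + 7)] = -3/22.
Result: (1/10)/(s - 8) + (2/55)/(s + 7) - (3/22)/(s - 4)


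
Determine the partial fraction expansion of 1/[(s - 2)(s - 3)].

1/(s - 2)(s - 3) = P/(s - 2) + Q/(s - 3). P = 1/(2 - 3) = -1, Q = 1/(3 - 2) = 1
Result: -1/(s - 2) + 1/(s - 3)


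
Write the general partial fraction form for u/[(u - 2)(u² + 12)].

Linear + irreducible quadratic: α/(u - 2) + (βu + γ)/(u² + 12)


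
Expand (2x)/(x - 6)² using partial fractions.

(2x) = α(x - 6) + β. At x = 6: β = 2·6 + 0 = 12. Coeff of x: α = 2
Result: 2/(x - 6) + 12/(x - 6)²


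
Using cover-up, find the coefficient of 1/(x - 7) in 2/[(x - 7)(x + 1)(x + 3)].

Cover (x - 7), set x=7: 2/[(7 + 1)(7 + 3)] = 1/40


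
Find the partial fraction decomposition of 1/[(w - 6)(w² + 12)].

Cover-up at w = 6: A = 1/(6² + 12) = 1/48. Then B = -A = -1/48, C = -A·(0 + 6) = -1/8
Result: (1/48)/(w - 6) - ((1/48)w + 1/8)/(w² + 12)


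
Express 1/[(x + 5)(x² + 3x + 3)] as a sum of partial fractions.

Cover-up at x = -5: A = 1/((-5)² + 3·(-5) + 3) = 1/13. Then B = -A = -1/13, C = -A·(3 - 5) = 2/13
Result: (1/13)/(x + 5) - ((1/13)x - 2/13)/(x² + 3x + 3)


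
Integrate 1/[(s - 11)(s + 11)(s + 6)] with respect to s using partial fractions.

Cover-up: A = 1/374, B = 1/110, C = -1/85. Decomposition: (1/374)/(s - 11) + (1/110)/(s + 11) - (1/85)/(s + 6). Integrate each term: (1/374) ln|(s - 11)| + (1/110) ln|(s + 11)| - (1/85) ln|(s + 6)| + C


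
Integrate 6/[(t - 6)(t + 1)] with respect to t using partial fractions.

Decompose: 6/[(t - 6)(t + 1)] = (6/7)/(t - 6) - (6/7)/(t + 1). Integrate each term: (6/7) ln|(t - 6)| - (6/7) ln|(t + 1)| + C


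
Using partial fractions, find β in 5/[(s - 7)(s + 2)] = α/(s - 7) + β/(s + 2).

Cover-up at s = -2: β = 5/(-2 - 7) = -5/9


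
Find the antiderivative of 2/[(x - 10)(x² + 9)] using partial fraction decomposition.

Cover-up at x=10: α = 2/(10²+9) = 2/109. Coeff matching: β = -2/109, γ = -20/109. Decomposition: (2/109)/(x - 10) - ((2/109)x + 20/109)/(x² + 9). Integrate: linear → ln, quadratic → (1/2)ln + arctan: (2/109) ln|(x - 10)| - (1/109) ln(x² + 9) - (20/327) arctan(x/3) + C


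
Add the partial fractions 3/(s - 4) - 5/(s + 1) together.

Common denominator (s - 4)(s + 1). Numerator: 3(s + 1) - 5(s - 4) = (3s + 3) - (5s - 20) = -2s + 23
Result: (-2s + 23)/[(s - 4)(s + 1)]


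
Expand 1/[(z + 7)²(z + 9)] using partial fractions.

Cover-up at z=-9: γ = 1/(-9 + 7)² = 1/4. Cover-up at z=-7: β = 1/(-7 + 9) = 1/2. Comparing z² coeff: α = -γ = -1/4
Result: (-1/4)/(z + 7) + (1/2)/(z + 7)² + (1/4)/(z + 9)


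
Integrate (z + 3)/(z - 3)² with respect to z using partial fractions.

Decompose: A = 1, B = 1·3 + 3 = 6, so (z + 3)/(z - 3)² = 1/(z - 3) + 6/(z - 3)². Integrate: ∫ A/(z - 3) dz = ln|(z - 3)|; ∫ B/(z - 3)² dz = -6/(z - 3). Sum: ln|(z - 3)| - 6/(z - 3) + C


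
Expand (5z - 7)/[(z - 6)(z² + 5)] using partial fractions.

At z=6: A = (5·6 - 7)/(6² + 5) = 23/41. B = -A = -23/41, C = 5 - 6·A = 67/41
Result: (23/41)/(z - 6) - ((23/41)z - 67/41)/(z² + 5)


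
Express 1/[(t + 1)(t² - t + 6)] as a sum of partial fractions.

Cover-up at t = -1: A = 1/((-1)² - 1·(-1) + 6) = 1/8. Then B = -A = -1/8, C = -A·(-1 - 1) = 1/4
Result: (1/8)/(t + 1) - ((1/8)t - 1/4)/(t² - t + 6)


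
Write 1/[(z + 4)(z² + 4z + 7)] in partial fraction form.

Cover-up at z = -4: A = 1/((-4)² + 4·(-4) + 7) = 1/7. Then B = -A = -1/7, C = -A·(4 - 4) = 0
Result: (1/7)/(z + 4) - ((1/7)z)/(z² + 4z + 7)


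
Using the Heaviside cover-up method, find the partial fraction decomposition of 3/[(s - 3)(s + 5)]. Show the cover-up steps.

Cover (s - 3): set s=3, get A = 3/(3 + 5) = 3/8. Cover (s + 5): set s=-5, get B = 3/(-5 - 3) = -3/8.
Result: (3/8)/(s - 3) - (3/8)/(s + 5)


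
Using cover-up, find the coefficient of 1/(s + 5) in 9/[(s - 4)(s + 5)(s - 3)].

Cover (s + 5), set s=-5: 9/[(-5 - 4)(-5 - 3)] = 1/8


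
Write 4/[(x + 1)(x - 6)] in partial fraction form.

4/(x + 1)(x - 6) = α/(x + 1) + β/(x - 6). α = 4/(-1 - 6) = -4/7, β = 4/(6 + 1) = 4/7
Result: (-4/7)/(x + 1) + (4/7)/(x - 6)


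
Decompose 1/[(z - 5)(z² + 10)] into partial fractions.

Cover-up at z = 5: P = 1/(5² + 10) = 1/35. Then Q = -P = -1/35, R = -P·(0 + 5) = -1/7
Result: (1/35)/(z - 5) - ((1/35)z + 1/7)/(z² + 10)


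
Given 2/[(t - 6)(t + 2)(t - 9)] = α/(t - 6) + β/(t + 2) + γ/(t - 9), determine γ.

Cover-up at t = 9: γ = 2/[(9 - 6)(9 + 2)] = 2/[(3)(11)] = 2/33


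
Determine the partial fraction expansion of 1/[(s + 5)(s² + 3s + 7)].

Cover-up at s = -5: A = 1/((-5)² + 3·(-5) + 7) = 1/17. Then B = -A = -1/17, C = -A·(3 - 5) = 2/17
Result: (1/17)/(s + 5) - ((1/17)s - 2/17)/(s² + 3s + 7)


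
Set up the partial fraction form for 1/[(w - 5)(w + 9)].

Distinct linear factors: P/(w - 5) + Q/(w + 9)


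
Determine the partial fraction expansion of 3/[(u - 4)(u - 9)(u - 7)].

Using cover-up method: A = 1/5, B = 3/10, C = -1/2
Result: (1/5)/(u - 4) + (3/10)/(u - 9) - (1/2)/(u - 7)


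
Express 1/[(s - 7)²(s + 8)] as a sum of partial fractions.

Cover-up at s=-8: R = 1/(-8 - 7)² = 1/225. Cover-up at s=7: Q = 1/(7 + 8) = 1/15. Comparing s² coeff: P = -R = -1/225
Result: (-1/225)/(s - 7) + (1/15)/(s - 7)² + (1/225)/(s + 8)


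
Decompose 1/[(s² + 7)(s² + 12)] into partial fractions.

Coefficient matching gives P = R = 0, Q = 1/(12-7) = 1/5, S = -Q = -1/5
Result: (1/5)/(s² + 7) - (1/5)/(s² + 12)


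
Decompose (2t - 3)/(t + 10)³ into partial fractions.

(2t - 3) = A(t + 10)² + B(t + 10) + C. At t = -10: C = 2·(-10) - 3 = -23. Coefficients: A = 0, B = 2
Result: 2/(t + 10)² - 23/(t + 10)³


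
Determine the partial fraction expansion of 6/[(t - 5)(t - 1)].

6/(t - 5)(t - 1) = α/(t - 5) + β/(t - 1). α = 6/(5 - 1) = 3/2, β = 6/(1 - 5) = -3/2
Result: (3/2)/(t - 5) - (3/2)/(t - 1)


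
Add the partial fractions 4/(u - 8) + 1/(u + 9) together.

Common denominator (u - 8)(u + 9). Numerator: 4(u + 9) + 1(u - 8) = (4u + 36) + (u - 8) = 5u + 28
Result: (5u + 28)/[(u - 8)(u + 9)]


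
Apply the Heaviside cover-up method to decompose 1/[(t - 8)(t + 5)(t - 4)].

Cover (t - 8), t=8: α = 1/[(8 + 5)(8 - 4)] = 1/52. Cover (t + 5), t=-5: β = 1/[(-5 - 8)(-5 - 4)] = 1/117. Cover (t - 4), t=4: γ = 1/[(4 - 8)(4 + 5)] = -1/36.
Result: (1/52)/(t - 8) + (1/117)/(t + 5) - (1/36)/(t - 4)


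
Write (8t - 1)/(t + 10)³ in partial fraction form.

(8t - 1) = α(t + 10)² + β(t + 10) + γ. At t = -10: γ = 8·(-10) - 1 = -81. Coefficients: α = 0, β = 8
Result: 8/(t + 10)² - 81/(t + 10)³


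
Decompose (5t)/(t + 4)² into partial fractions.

(5t) = α(t + 4) + β. At t = -4: β = 5·(-4) + 0 = -20. Coeff of t: α = 5
Result: 5/(t + 4) - 20/(t + 4)²


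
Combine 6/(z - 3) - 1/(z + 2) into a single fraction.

Common denominator (z - 3)(z + 2). Numerator: 6(z + 2) - 1(z - 3) = (6z + 12) - (z - 3) = 5z + 15
Result: (5z + 15)/[(z - 3)(z + 2)]


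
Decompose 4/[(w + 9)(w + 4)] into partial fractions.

4/(w + 9)(w + 4) = A/(w + 9) + B/(w + 4). A = 4/(-9 + 4) = -4/5, B = 4/(-4 + 9) = 4/5
Result: (-4/5)/(w + 9) + (4/5)/(w + 4)


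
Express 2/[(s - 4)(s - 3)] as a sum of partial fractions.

2/(s - 4)(s - 3) = P/(s - 4) + Q/(s - 3). P = 2/(4 - 3) = 2, Q = 2/(3 - 4) = -2
Result: 2/(s - 4) - 2/(s - 3)


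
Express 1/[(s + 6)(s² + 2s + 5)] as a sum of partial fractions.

Cover-up at s = -6: A = 1/((-6)² + 2·(-6) + 5) = 1/29. Then B = -A = -1/29, C = -A·(2 - 6) = 4/29
Result: (1/29)/(s + 6) - ((1/29)s - 4/29)/(s² + 2s + 5)


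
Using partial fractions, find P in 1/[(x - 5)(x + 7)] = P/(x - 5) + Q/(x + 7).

Cover-up at x = 5: P = 1/(5 + 7) = 1/12


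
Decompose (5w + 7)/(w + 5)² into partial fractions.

(5w + 7) = A(w + 5) + B. At w = -5: B = 5·(-5) + 7 = -18. Coeff of w: A = 5
Result: 5/(w + 5) - 18/(w + 5)²


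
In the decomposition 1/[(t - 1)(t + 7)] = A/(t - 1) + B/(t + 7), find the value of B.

Cover-up at t = -7: B = 1/(-7 - 1) = -1/8


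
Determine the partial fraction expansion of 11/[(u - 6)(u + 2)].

11/(u - 6)(u + 2) = A/(u - 6) + B/(u + 2). A = 11/(6 + 2) = 11/8, B = 11/(-2 - 6) = -11/8
Result: (11/8)/(u - 6) - (11/8)/(u + 2)


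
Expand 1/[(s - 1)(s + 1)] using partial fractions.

1/(s - 1)(s + 1) = A/(s - 1) + B/(s + 1). A = 1/(1 + 1) = 1/2, B = 1/(-1 - 1) = -1/2
Result: (1/2)/(s - 1) - (1/2)/(s + 1)


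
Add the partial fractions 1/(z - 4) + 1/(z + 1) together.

Common denominator (z - 4)(z + 1). Numerator: 1(z + 1) + 1(z - 4) = (z + 1) + (z - 4) = 2z - 3
Result: (2z - 3)/[(z - 4)(z + 1)]


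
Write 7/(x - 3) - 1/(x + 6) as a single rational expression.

Common denominator (x - 3)(x + 6). Numerator: 7(x + 6) - 1(x - 3) = (7x + 42) - (x - 3) = 6x + 45
Result: (6x + 45)/[(x - 3)(x + 6)]


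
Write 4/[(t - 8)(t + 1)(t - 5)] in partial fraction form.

Using cover-up method: A = 4/27, B = 2/27, C = -2/9
Result: (4/27)/(t - 8) + (2/27)/(t + 1) - (2/9)/(t - 5)


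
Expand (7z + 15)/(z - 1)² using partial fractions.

(7z + 15) = P(z - 1) + Q. At z = 1: Q = 7·1 + 15 = 22. Coeff of z: P = 7
Result: 7/(z - 1) + 22/(z - 1)²


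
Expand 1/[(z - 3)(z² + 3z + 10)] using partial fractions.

Cover-up at z = 3: A = 1/(3² + 3·3 + 10) = 1/28. Then B = -A = -1/28, C = -A·(3 + 3) = -3/14
Result: (1/28)/(z - 3) - ((1/28)z + 3/14)/(z² + 3z + 10)


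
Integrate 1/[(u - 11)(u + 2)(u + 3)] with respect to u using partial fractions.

Cover-up: P = 1/182, Q = -1/13, R = 1/14. Decomposition: (1/182)/(u - 11) - (1/13)/(u + 2) + (1/14)/(u + 3). Integrate each term: (1/182) ln|(u - 11)| - (1/13) ln|(u + 2)| + (1/14) ln|(u + 3)| + C


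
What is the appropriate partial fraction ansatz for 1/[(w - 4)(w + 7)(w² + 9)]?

Two linear + quadratic: A/(w - 4) + B/(w + 7) + (Cw + D)/(w² + 9)


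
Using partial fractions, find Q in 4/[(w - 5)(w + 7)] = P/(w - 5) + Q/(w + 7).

Cover-up at w = -7: Q = 4/(-7 - 5) = -4/12 = -1/3


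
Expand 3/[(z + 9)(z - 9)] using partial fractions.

3/(z + 9)(z - 9) = α/(z + 9) + β/(z - 9). α = 3/(-9 - 9) = -1/6, β = 3/(9 + 9) = 1/6
Result: (-1/6)/(z + 9) + (1/6)/(z - 9)


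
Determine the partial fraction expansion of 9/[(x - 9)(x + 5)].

9/(x - 9)(x + 5) = P/(x - 9) + Q/(x + 5). P = 9/(9 + 5) = 9/14, Q = 9/(-5 - 9) = -9/14
Result: (9/14)/(x - 9) - (9/14)/(x + 5)


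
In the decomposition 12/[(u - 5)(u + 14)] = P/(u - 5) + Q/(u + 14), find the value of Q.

Cover-up at u = -14: Q = 12/(-14 - 5) = -12/19


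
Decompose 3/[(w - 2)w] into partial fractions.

3/(w - 2)w = A/(w - 2) + B/w. A = 3/(2 - 0) = 3/2, B = 3/(0 - 2) = -3/2
Result: (3/2)/(w - 2) - (3/2)/w


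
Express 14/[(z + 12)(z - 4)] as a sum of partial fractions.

14/(z + 12)(z - 4) = α/(z + 12) + β/(z - 4). α = 14/(-12 - 4) = -7/8, β = 14/(4 + 12) = 7/8
Result: (-7/8)/(z + 12) + (7/8)/(z - 4)


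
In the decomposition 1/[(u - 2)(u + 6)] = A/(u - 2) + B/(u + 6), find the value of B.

Cover-up at u = -6: B = 1/(-6 - 2) = -1/8


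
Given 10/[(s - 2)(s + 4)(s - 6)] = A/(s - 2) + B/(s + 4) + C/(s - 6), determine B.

Cover-up at s = -4: B = 10/[(-4 - 2)(-4 - 6)] = 10/[(-6)(-10)] = 10/60 = 1/6


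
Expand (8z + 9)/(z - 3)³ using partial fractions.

(8z + 9) = A(z - 3)² + B(z - 3) + C. At z = 3: C = 8·3 + 9 = 33. Coefficients: A = 0, B = 8
Result: 8/(z - 3)² + 33/(z - 3)³


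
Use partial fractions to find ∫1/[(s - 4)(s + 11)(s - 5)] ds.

Cover-up: P = -1/15, Q = 1/240, R = 1/16. Decomposition: (-1/15)/(s - 4) + (1/240)/(s + 11) + (1/16)/(s - 5). Integrate each term: (-1/15) ln|(s - 4)| + (1/240) ln|(s + 11)| + (1/16) ln|(s - 5)| + C


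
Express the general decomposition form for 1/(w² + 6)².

Repeated quadratic factor: (αw + β)/(w² + 6) + (γw + δ)/(w² + 6)²


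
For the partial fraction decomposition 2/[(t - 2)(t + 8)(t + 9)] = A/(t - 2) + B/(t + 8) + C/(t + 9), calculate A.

Cover-up at t = 2: A = 2/[(2 + 8)(2 + 9)] = 2/[(10)(11)] = 2/110 = 1/55


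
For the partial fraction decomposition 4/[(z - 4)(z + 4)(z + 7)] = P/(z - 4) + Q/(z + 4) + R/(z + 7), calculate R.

Cover-up at z = -7: R = 4/[(-7 - 4)(-7 + 4)] = 4/[(-11)(-3)] = 4/33


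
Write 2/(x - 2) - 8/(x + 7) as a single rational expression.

Common denominator (x - 2)(x + 7). Numerator: 2(x + 7) - 8(x - 2) = (2x + 14) - (8x - 16) = -6x + 30
Result: (-6x + 30)/[(x - 2)(x + 7)]


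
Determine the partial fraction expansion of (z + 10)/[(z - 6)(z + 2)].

At z=6: A = (1·6 + 10)/(6 + 2) = 2. At z=-2: B = (1·(-2) + 10)/(-2 - 6) = -1
Result: 2/(z - 6) - 1/(z + 2)


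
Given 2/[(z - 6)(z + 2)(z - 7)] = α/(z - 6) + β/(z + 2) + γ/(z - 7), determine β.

Cover-up at z = -2: β = 2/[(-2 - 6)(-2 - 7)] = 2/[(-8)(-9)] = 2/72 = 1/36


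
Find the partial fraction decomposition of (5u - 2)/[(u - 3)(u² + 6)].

At u=3: A = (5·3 - 2)/(3² + 6) = 13/15. B = -A = -13/15, C = 5 - 3·A = 12/5
Result: (13/15)/(u - 3) - ((13/15)u - 12/5)/(u² + 6)


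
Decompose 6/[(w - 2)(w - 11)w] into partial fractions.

Using cover-up method: α = -1/3, β = 2/33, γ = 3/11
Result: (-1/3)/(w - 2) + (2/33)/(w - 11) + (3/11)/w


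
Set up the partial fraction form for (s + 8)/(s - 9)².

Repeated linear factor: α/(s - 9) + β/(s - 9)²


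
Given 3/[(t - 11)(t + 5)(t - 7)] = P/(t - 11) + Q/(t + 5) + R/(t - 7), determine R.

Cover-up at t = 7: R = 3/[(7 - 11)(7 + 5)] = 3/[(-4)(12)] = -3/48 = -1/16


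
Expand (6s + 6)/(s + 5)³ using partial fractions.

(6s + 6) = A(s + 5)² + B(s + 5) + C. At s = -5: C = 6·(-5) + 6 = -24. Coefficients: A = 0, B = 6
Result: 6/(s + 5)² - 24/(s + 5)³


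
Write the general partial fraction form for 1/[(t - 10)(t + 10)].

Distinct linear factors: α/(t - 10) + β/(t + 10)


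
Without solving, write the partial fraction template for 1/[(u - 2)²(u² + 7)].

Repeated linear + quadratic: α/(u - 2) + β/(u - 2)² + (γu + δ)/(u² + 7)


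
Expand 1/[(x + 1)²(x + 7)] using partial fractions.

Cover-up at x=-7: R = 1/(-7 + 1)² = 1/36. Cover-up at x=-1: Q = 1/(-1 + 7) = 1/6. Comparing x² coeff: P = -R = -1/36
Result: (-1/36)/(x + 1) + (1/6)/(x + 1)² + (1/36)/(x + 7)


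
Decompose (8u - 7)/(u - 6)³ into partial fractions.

(8u - 7) = P(u - 6)² + Q(u - 6) + R. At u = 6: R = 8·6 - 7 = 41. Coefficients: P = 0, Q = 8
Result: 8/(u - 6)² + 41/(u - 6)³


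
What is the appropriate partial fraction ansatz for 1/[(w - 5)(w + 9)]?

Distinct linear factors: α/(w - 5) + β/(w + 9)


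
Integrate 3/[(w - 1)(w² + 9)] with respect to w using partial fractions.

Cover-up at w=1: α = 3/(1²+9) = 3/10. Coeff matching: β = -3/10, γ = -3/10. Decomposition: (3/10)/(w - 1) - ((3/10)w + 3/10)/(w² + 9). Integrate: linear → ln, quadratic → (1/2)ln + arctan: (3/10) ln|(w - 1)| - (3/20) ln(w² + 9) - (1/10) arctan(w/3) + C


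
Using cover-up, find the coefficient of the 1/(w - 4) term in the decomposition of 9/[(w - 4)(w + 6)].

Cover (w - 4), set w=4: 9/((w + 6) at w=4) = 9/(10) = 9/10


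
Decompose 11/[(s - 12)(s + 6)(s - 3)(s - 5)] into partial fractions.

Using Heaviside cover-up: (11/1134)/(s - 12) - (1/162)/(s + 6) + (11/162)/(s - 3) - (1/14)/(s - 5)


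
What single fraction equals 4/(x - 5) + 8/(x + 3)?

Common denominator (x - 5)(x + 3). Numerator: 4(x + 3) + 8(x - 5) = (4x + 12) + (8x - 40) = 12x - 28
Result: (12x - 28)/[(x - 5)(x + 3)]


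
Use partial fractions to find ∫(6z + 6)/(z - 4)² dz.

Decompose: P = 6, Q = 6·4 + 6 = 30, so (6z + 6)/(z - 4)² = 6/(z - 4) + 30/(z - 4)². Integrate: ∫ P/(z - 4) dz = 6 ln|(z - 4)|; ∫ Q/(z - 4)² dz = -30/(z - 4). Sum: 6 ln|(z - 4)| - 30/(z - 4) + C


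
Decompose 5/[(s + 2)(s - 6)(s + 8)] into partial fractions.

Using cover-up method: α = -5/48, β = 5/112, γ = 5/84
Result: (-5/48)/(s + 2) + (5/112)/(s - 6) + (5/84)/(s + 8)


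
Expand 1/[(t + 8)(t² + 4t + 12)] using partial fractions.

Cover-up at t = -8: A = 1/((-8)² + 4·(-8) + 12) = 1/44. Then B = -A = -1/44, C = -A·(4 - 8) = 1/11
Result: (1/44)/(t + 8) - ((1/44)t - 1/11)/(t² + 4t + 12)


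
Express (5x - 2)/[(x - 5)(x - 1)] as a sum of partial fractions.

At x=5: α = (5·5 - 2)/(5 - 1) = 23/4. At x=1: β = (5·1 - 2)/(1 - 5) = -3/4
Result: (23/4)/(x - 5) - (3/4)/(x - 1)


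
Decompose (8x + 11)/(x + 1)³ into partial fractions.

(8x + 11) = P(x + 1)² + Q(x + 1) + R. At x = -1: R = 8·(-1) + 11 = 3. Coefficients: P = 0, Q = 8
Result: 8/(x + 1)² + 3/(x + 1)³


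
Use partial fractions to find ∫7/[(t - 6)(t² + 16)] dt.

Cover-up at t=6: P = 7/(6²+16) = 7/52. Coeff matching: Q = -7/52, R = -21/26. Decomposition: (7/52)/(t - 6) - ((7/52)t + 21/26)/(t² + 16). Integrate: linear → ln, quadratic → (1/2)ln + arctan: (7/52) ln|(t - 6)| - (7/104) ln(t² + 16) - (21/104) arctan(t/4) + C


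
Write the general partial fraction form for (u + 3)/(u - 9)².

Repeated linear factor: P/(u - 9) + Q/(u - 9)²


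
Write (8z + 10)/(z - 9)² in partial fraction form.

(8z + 10) = α(z - 9) + β. At z = 9: β = 8·9 + 10 = 82. Coeff of z: α = 8
Result: 8/(z - 9) + 82/(z - 9)²


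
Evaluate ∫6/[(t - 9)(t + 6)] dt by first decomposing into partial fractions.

Decompose: 6/[(t - 9)(t + 6)] = (2/5)/(t - 9) - (2/5)/(t + 6). Integrate each term: (2/5) ln|(t - 9)| - (2/5) ln|(t + 6)| + C


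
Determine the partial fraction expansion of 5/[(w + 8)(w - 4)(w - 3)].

Using cover-up method: α = 5/132, β = 5/12, γ = -5/11
Result: (5/132)/(w + 8) + (5/12)/(w - 4) - (5/11)/(w - 3)


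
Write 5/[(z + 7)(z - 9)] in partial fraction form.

5/(z + 7)(z - 9) = P/(z + 7) + Q/(z - 9). P = 5/(-7 - 9) = -5/16, Q = 5/(9 + 7) = 5/16
Result: (-5/16)/(z + 7) + (5/16)/(z - 9)


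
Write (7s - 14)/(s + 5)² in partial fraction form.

(7s - 14) = α(s + 5) + β. At s = -5: β = 7·(-5) - 14 = -49. Coeff of s: α = 7
Result: 7/(s + 5) - 49/(s + 5)²


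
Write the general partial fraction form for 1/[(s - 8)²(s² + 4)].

Repeated linear + quadratic: P/(s - 8) + Q/(s - 8)² + (Rs + S)/(s² + 4)


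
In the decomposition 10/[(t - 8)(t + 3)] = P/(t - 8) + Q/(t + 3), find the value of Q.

Cover-up at t = -3: Q = 10/(-3 - 8) = -10/11


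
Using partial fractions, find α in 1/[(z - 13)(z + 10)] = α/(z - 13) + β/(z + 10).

Cover-up at z = 13: α = 1/(13 + 10) = 1/23


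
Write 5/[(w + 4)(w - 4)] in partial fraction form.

5/(w + 4)(w - 4) = α/(w + 4) + β/(w - 4). α = 5/(-4 - 4) = -5/8, β = 5/(4 + 4) = 5/8
Result: (-5/8)/(w + 4) + (5/8)/(w - 4)


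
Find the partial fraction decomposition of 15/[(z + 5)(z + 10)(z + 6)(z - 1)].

Using Heaviside cover-up: (-1/2)/(z + 5) - (3/44)/(z + 10) + (15/28)/(z + 6) + (5/154)/(z - 1)


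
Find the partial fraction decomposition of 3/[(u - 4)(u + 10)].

3/(u - 4)(u + 10) = P/(u - 4) + Q/(u + 10). P = 3/(4 + 10) = 3/14, Q = 3/(-10 - 4) = -3/14
Result: (3/14)/(u - 4) - (3/14)/(u + 10)


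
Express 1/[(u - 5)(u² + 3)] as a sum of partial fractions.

Cover-up at u = 5: α = 1/(5² + 3) = 1/28. Then β = -α = -1/28, γ = -α·(0 + 5) = -5/28
Result: (1/28)/(u - 5) - ((1/28)u + 5/28)/(u² + 3)


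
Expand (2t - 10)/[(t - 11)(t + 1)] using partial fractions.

At t=11: A = (2·11 - 10)/(11 + 1) = 1. At t=-1: B = (2·(-1) - 10)/(-1 - 11) = 1
Result: 1/(t - 11) + 1/(t + 1)


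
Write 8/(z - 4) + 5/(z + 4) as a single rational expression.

Common denominator (z - 4)(z + 4). Numerator: 8(z + 4) + 5(z - 4) = (8z + 32) + (5z - 20) = 13z + 12
Result: (13z + 12)/[(z - 4)(z + 4)]


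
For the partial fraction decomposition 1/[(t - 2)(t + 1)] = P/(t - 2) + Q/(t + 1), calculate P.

Cover-up at t = 2: P = 1/(2 + 1) = 1/3


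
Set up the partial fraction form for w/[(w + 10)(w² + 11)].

Linear + irreducible quadratic: A/(w + 10) + (Bw + C)/(w² + 11)


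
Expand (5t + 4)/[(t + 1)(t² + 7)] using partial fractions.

At t=-1: α = (5·(-1) + 4)/((-1)² + 7) = -1/8. β = -α = 1/8, γ = 5 - (-1)·α = 39/8
Result: (-1/8)/(t + 1) + ((1/8)t + 39/8)/(t² + 7)


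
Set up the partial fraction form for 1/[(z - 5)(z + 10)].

Distinct linear factors: A/(z - 5) + B/(z + 10)


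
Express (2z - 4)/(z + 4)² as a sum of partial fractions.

(2z - 4) = α(z + 4) + β. At z = -4: β = 2·(-4) - 4 = -12. Coeff of z: α = 2
Result: 2/(z + 4) - 12/(z + 4)²


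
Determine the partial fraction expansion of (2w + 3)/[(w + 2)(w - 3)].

At w=-2: α = (2·(-2) + 3)/(-2 - 3) = 1/5. At w=3: β = (2·3 + 3)/(3 + 2) = 9/5
Result: (1/5)/(w + 2) + (9/5)/(w - 3)


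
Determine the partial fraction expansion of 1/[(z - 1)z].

1/(z - 1)z = α/(z - 1) + β/z. α = 1/(1 - 0) = 1, β = 1/(0 - 1) = -1
Result: 1/(z - 1) - 1/z


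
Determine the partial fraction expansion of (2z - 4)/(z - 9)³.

(2z - 4) = A(z - 9)² + B(z - 9) + C. At z = 9: C = 2·9 - 4 = 14. Coefficients: A = 0, B = 2
Result: 2/(z - 9)² + 14/(z - 9)³


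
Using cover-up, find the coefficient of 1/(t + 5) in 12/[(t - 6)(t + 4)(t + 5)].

Cover (t + 5), set t=-5: 12/[(-5 - 6)(-5 + 4)] = 12/11


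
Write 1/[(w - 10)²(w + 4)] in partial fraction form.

Cover-up at w=-4: γ = 1/(-4 - 10)² = 1/196. Cover-up at w=10: β = 1/(10 + 4) = 1/14. Comparing w² coeff: α = -γ = -1/196
Result: (-1/196)/(w - 10) + (1/14)/(w - 10)² + (1/196)/(w + 4)


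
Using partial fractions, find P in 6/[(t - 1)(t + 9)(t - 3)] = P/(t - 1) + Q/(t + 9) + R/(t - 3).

Cover-up at t = 1: P = 6/[(1 + 9)(1 - 3)] = 6/[(10)(-2)] = -6/20 = -3/10


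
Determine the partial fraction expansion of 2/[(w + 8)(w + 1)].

2/(w + 8)(w + 1) = A/(w + 8) + B/(w + 1). A = 2/(-8 + 1) = -2/7, B = 2/(-1 + 8) = 2/7
Result: (-2/7)/(w + 8) + (2/7)/(w + 1)


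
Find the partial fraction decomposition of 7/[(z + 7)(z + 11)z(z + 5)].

Using Heaviside cover-up: (1/8)/(z + 7) - (7/264)/(z + 11) + (1/55)/z - (7/60)/(z + 5)


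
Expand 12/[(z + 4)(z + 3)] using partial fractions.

12/(z + 4)(z + 3) = A/(z + 4) + B/(z + 3). A = 12/(-4 + 3) = -12, B = 12/(-3 + 4) = 12
Result: -12/(z + 4) + 12/(z + 3)


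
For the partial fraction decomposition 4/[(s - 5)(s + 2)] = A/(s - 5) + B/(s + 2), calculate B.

Cover-up at s = -2: B = 4/(-2 - 5) = -4/7


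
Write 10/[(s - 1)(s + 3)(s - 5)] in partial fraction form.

Using cover-up method: α = -5/8, β = 5/16, γ = 5/16
Result: (-5/8)/(s - 1) + (5/16)/(s + 3) + (5/16)/(s - 5)


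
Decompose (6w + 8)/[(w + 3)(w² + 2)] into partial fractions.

At w=-3: α = (6·(-3) + 8)/((-3)² + 2) = -10/11. β = -α = 10/11, γ = 6 - (-3)·α = 36/11
Result: (-10/11)/(w + 3) + ((10/11)w + 36/11)/(w² + 2)


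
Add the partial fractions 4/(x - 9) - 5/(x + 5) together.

Common denominator (x - 9)(x + 5). Numerator: 4(x + 5) - 5(x - 9) = (4x + 20) - (5x - 45) = -x + 65
Result: (-x + 65)/[(x - 9)(x + 5)]


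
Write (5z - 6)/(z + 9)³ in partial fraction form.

(5z - 6) = α(z + 9)² + β(z + 9) + γ. At z = -9: γ = 5·(-9) - 6 = -51. Coefficients: α = 0, β = 5
Result: 5/(z + 9)² - 51/(z + 9)³


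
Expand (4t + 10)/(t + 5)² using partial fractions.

(4t + 10) = P(t + 5) + Q. At t = -5: Q = 4·(-5) + 10 = -10. Coeff of t: P = 4
Result: 4/(t + 5) - 10/(t + 5)²


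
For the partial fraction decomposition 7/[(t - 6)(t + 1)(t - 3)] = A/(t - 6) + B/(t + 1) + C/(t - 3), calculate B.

Cover-up at t = -1: B = 7/[(-1 - 6)(-1 - 3)] = 7/[(-7)(-4)] = 7/28 = 1/4


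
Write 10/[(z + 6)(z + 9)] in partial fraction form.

10/(z + 6)(z + 9) = A/(z + 6) + B/(z + 9). A = 10/(-6 + 9) = 10/3, B = 10/(-9 + 6) = -10/3
Result: (10/3)/(z + 6) - (10/3)/(z + 9)


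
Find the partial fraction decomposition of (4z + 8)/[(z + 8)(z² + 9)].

At z=-8: α = (4·(-8) + 8)/((-8)² + 9) = -24/73. β = -α = 24/73, γ = 4 - (-8)·α = 100/73
Result: (-24/73)/(z + 8) + ((24/73)z + 100/73)/(z² + 9)


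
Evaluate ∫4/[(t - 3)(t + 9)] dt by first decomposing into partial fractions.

Decompose: 4/[(t - 3)(t + 9)] = (1/3)/(t - 3) - (1/3)/(t + 9). Integrate each term: (1/3) ln|(t - 3)| - (1/3) ln|(t + 9)| + C


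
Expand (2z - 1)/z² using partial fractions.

(2z - 1) = Az + B. At z = 0: B = 2·0 - 1 = -1. Coeff of z: A = 2
Result: 2/z - 1/z²


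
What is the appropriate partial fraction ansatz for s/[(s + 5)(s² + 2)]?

Linear + irreducible quadratic: P/(s + 5) + (Qs + R)/(s² + 2)


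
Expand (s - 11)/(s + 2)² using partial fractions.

(s - 11) = α(s + 2) + β. At s = -2: β = 1·(-2) - 11 = -13. Coeff of s: α = 1
Result: 1/(s + 2) - 13/(s + 2)²


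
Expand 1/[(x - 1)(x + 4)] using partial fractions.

1/(x - 1)(x + 4) = A/(x - 1) + B/(x + 4). A = 1/(1 + 4) = 1/5, B = 1/(-4 - 1) = -1/5
Result: (1/5)/(x - 1) - (1/5)/(x + 4)


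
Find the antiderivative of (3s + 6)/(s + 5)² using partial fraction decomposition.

Decompose: P = 3, Q = 3·(-5) + 6 = -9, so (3s + 6)/(s + 5)² = 3/(s + 5) - 9/(s + 5)². Integrate: ∫ P/(s + 5) ds = 3 ln|(s + 5)|; ∫ Q/(s + 5)² ds = 9/(s + 5). Sum: 3 ln|(s + 5)| + 9/(s + 5) + C


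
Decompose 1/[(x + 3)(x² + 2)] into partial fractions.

Cover-up at x = -3: α = 1/((-3)² + 2) = 1/11. Then β = -α = -1/11, γ = -α·(0 - 3) = 3/11
Result: (1/11)/(x + 3) - ((1/11)x - 3/11)/(x² + 2)


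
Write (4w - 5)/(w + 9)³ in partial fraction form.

(4w - 5) = A(w + 9)² + B(w + 9) + C. At w = -9: C = 4·(-9) - 5 = -41. Coefficients: A = 0, B = 4
Result: 4/(w + 9)² - 41/(w + 9)³


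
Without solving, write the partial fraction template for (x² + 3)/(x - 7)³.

Repeated linear factor (power 3): P/(x - 7) + Q/(x - 7)² + R/(x - 7)³


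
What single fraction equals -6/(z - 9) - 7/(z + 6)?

Common denominator (z - 9)(z + 6). Numerator: -6(z + 6) - 7(z - 9) = (-6z - 36) - (7z - 63) = -13z + 27
Result: (-13z + 27)/[(z - 9)(z + 6)]


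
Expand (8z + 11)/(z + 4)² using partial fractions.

(8z + 11) = P(z + 4) + Q. At z = -4: Q = 8·(-4) + 11 = -21. Coeff of z: P = 8
Result: 8/(z + 4) - 21/(z + 4)²


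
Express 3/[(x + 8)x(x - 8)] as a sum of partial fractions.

Using cover-up method: P = 3/128, Q = -3/64, R = 3/128
Result: (3/128)/(x + 8) - (3/64)/x + (3/128)/(x - 8)


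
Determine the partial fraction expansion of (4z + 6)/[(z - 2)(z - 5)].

At z=2: A = (4·2 + 6)/(2 - 5) = -14/3. At z=5: B = (4·5 + 6)/(5 - 2) = 26/3
Result: (-14/3)/(z - 2) + (26/3)/(z - 5)


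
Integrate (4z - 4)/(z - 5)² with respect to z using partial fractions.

Decompose: P = 4, Q = 4·5 - 4 = 16, so (4z - 4)/(z - 5)² = 4/(z - 5) + 16/(z - 5)². Integrate: ∫ P/(z - 5) dz = 4 ln|(z - 5)|; ∫ Q/(z - 5)² dz = -16/(z - 5). Sum: 4 ln|(z - 5)| - 16/(z - 5) + C


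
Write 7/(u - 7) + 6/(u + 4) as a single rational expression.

Common denominator (u - 7)(u + 4). Numerator: 7(u + 4) + 6(u - 7) = (7u + 28) + (6u - 42) = 13u - 14
Result: (13u - 14)/[(u - 7)(u + 4)]


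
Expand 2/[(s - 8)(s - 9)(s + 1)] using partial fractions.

Using cover-up method: α = -2/9, β = 1/5, γ = 1/45
Result: (-2/9)/(s - 8) + (1/5)/(s - 9) + (1/45)/(s + 1)


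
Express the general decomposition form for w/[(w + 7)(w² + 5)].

Linear + irreducible quadratic: P/(w + 7) + (Qw + R)/(w² + 5)


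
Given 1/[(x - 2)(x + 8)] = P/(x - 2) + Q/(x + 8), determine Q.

Cover-up at x = -8: Q = 1/(-8 - 2) = -1/10


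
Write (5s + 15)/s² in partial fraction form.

(5s + 15) = As + B. At s = 0: B = 5·0 + 15 = 15. Coeff of s: A = 5
Result: 5/s + 15/s²


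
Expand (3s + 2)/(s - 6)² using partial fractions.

(3s + 2) = P(s - 6) + Q. At s = 6: Q = 3·6 + 2 = 20. Coeff of s: P = 3
Result: 3/(s - 6) + 20/(s - 6)²
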